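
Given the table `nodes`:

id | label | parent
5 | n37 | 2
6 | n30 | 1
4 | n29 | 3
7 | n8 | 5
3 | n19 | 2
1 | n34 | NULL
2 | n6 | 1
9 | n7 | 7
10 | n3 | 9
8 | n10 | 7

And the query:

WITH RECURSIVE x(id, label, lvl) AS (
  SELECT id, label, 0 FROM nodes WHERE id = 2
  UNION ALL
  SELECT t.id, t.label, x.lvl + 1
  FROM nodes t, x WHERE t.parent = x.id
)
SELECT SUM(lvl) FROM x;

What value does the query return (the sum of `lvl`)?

16

Base: id=2 (n6) at lvl 0.
Iteration 1: rows with parent in {2} -> n19 (id 3, lvl 1), n37 (id 5, lvl 1).
Iteration 2: rows with parent in {3,5} -> n29 (id 4, lvl 2), n8 (id 7, lvl 2).
Iteration 3: rows with parent in {4,7} -> n10 (id 8, lvl 3), n7 (id 9, lvl 3).
Iteration 4: rows with parent in {8,9} -> n3 (id 10, lvl 4).
Iteration 5: no rows with parent in {10}; recursion stops.
SUM(lvl) = 0 + 1 + 1 + 2 + 2 + 3 + 3 + 4 = 16.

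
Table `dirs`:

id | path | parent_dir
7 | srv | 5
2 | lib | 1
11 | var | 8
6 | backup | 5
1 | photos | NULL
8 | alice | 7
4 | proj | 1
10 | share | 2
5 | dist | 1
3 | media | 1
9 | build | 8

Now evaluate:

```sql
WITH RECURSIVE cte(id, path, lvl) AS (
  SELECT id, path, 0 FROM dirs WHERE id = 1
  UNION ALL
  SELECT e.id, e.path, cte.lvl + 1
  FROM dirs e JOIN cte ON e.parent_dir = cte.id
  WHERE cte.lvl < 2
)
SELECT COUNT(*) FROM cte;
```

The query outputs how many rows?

8

Base: id=1 (photos) at lvl 0.
Iteration 1: rows with parent_dir in {1} -> lib (id 2, lvl 1), media (id 3, lvl 1), proj (id 4, lvl 1), dist (id 5, lvl 1).
Iteration 2: rows with parent_dir in {2,3,4,5} -> backup (id 6, lvl 2), srv (id 7, lvl 2), share (id 10, lvl 2).
Iteration 3: lvl < 2 fails for all current rows; recursion stops.
Total rows emitted: 8.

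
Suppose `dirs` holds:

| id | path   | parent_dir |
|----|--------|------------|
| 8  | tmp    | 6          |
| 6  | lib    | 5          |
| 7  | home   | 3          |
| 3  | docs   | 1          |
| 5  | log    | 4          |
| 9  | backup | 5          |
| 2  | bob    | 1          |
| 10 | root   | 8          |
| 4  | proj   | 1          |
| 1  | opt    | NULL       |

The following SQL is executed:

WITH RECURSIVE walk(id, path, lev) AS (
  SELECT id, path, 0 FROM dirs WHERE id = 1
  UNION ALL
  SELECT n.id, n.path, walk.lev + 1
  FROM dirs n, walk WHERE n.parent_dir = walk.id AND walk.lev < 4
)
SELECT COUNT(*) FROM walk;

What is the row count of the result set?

9

Base: id=1 (opt) at lev 0.
Iteration 1: rows with parent_dir in {1} -> bob (id 2, lev 1), docs (id 3, lev 1), proj (id 4, lev 1).
Iteration 2: rows with parent_dir in {2,3,4} -> log (id 5, lev 2), home (id 7, lev 2).
Iteration 3: rows with parent_dir in {5,7} -> lib (id 6, lev 3), backup (id 9, lev 3).
Iteration 4: rows with parent_dir in {6,9} -> tmp (id 8, lev 4).
Iteration 5: lev < 4 fails for all current rows; recursion stops.
Total rows emitted: 9.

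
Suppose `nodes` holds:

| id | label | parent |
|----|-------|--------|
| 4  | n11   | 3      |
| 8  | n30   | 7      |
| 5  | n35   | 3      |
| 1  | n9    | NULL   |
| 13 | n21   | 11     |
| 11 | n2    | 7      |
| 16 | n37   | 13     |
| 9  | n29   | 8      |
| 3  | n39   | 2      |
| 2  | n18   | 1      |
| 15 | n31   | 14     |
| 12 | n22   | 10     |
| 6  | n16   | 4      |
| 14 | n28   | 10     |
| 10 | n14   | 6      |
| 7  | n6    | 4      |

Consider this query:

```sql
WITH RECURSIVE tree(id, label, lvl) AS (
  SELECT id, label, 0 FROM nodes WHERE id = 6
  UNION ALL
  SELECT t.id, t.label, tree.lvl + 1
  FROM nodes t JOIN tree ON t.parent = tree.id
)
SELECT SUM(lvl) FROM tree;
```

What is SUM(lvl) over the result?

8

Base: id=6 (n16) at lvl 0.
Iteration 1: rows with parent in {6} -> n14 (id 10, lvl 1).
Iteration 2: rows with parent in {10} -> n22 (id 12, lvl 2), n28 (id 14, lvl 2).
Iteration 3: rows with parent in {12,14} -> n31 (id 15, lvl 3).
Iteration 4: no rows with parent in {15}; recursion stops.
SUM(lvl) = 0 + 1 + 2 + 2 + 3 = 8.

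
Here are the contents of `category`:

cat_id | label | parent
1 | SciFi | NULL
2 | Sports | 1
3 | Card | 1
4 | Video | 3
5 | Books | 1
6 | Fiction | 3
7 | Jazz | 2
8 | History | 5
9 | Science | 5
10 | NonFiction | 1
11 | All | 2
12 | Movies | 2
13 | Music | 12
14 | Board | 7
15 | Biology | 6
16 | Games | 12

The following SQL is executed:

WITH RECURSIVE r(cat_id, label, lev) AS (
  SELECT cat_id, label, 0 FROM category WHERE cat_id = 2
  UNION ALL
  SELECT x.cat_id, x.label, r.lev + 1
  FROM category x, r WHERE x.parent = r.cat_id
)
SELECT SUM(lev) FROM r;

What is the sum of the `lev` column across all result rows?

9

Base: cat_id=2 (Sports) at lev 0.
Iteration 1: rows with parent in {2} -> Jazz (id 7, lev 1), All (id 11, lev 1), Movies (id 12, lev 1).
Iteration 2: rows with parent in {7,11,12} -> Music (id 13, lev 2), Board (id 14, lev 2), Games (id 16, lev 2).
Iteration 3: no rows with parent in {13,14,16}; recursion stops.
SUM(lev) = 0 + 1 + 1 + 1 + 2 + 2 + 2 = 9.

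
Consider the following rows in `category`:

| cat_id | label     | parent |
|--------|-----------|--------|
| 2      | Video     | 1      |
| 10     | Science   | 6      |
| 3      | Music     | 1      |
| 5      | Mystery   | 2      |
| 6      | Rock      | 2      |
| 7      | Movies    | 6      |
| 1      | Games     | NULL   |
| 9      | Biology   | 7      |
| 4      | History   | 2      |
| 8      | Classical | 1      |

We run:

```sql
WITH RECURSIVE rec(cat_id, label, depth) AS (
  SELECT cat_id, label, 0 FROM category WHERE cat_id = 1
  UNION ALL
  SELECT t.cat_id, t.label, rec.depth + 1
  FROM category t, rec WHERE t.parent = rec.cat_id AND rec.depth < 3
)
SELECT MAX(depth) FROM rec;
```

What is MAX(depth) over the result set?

3

Base: cat_id=1 (Games) at depth 0.
Iteration 1: rows with parent in {1} -> Video (id 2, depth 1), Music (id 3, depth 1), Classical (id 8, depth 1).
Iteration 2: rows with parent in {2,3,8} -> History (id 4, depth 2), Mystery (id 5, depth 2), Rock (id 6, depth 2).
Iteration 3: rows with parent in {4,5,6} -> Movies (id 7, depth 3), Science (id 10, depth 3).
Iteration 4: depth < 3 fails for all current rows; recursion stops.
depth values: 0, 1, 1, 1, 2, 2, 2, 3, 3; the maximum is 3.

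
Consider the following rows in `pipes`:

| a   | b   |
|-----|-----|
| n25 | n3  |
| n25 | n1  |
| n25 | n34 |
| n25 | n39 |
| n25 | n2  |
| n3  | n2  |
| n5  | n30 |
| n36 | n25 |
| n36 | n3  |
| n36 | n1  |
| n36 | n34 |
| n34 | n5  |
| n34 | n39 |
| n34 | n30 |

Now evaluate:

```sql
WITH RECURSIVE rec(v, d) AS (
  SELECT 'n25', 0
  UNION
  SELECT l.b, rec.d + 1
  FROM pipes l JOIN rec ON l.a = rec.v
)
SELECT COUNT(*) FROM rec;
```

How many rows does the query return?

Base: (n25, d=0).
Iteration 1: edges from {n25} -> (n1, d=1), (n2, d=1), (n3, d=1), (n34, d=1), (n39, d=1).
Iteration 2: edges from {n1,n2,n3,n34,n39} -> (n2, d=2), (n30, d=2), (n39, d=2), (n5, d=2).
Iteration 3: edges from {n2,n30,n39,n5} -> (n30, d=3).
Iteration 4: no outgoing edges from {n30}; recursion stops.
Total rows emitted: 11.

11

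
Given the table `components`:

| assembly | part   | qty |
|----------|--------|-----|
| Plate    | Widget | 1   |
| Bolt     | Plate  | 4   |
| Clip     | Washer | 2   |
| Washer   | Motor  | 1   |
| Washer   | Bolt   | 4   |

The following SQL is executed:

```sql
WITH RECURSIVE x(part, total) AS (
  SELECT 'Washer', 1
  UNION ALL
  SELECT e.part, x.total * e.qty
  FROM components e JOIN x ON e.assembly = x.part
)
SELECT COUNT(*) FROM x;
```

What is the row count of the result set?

5

Base: (Washer, total=1).
Iteration 1: components of {Washer} -> Bolt = 1*4 = 4, Motor = 1*1 = 1.
Iteration 2: components of {Bolt,Motor} -> Plate = 4*4 = 16.
Iteration 3: components of {Plate} -> Widget = 16*1 = 16.
Iteration 4: no further components; recursion stops.
Total rows emitted: 5.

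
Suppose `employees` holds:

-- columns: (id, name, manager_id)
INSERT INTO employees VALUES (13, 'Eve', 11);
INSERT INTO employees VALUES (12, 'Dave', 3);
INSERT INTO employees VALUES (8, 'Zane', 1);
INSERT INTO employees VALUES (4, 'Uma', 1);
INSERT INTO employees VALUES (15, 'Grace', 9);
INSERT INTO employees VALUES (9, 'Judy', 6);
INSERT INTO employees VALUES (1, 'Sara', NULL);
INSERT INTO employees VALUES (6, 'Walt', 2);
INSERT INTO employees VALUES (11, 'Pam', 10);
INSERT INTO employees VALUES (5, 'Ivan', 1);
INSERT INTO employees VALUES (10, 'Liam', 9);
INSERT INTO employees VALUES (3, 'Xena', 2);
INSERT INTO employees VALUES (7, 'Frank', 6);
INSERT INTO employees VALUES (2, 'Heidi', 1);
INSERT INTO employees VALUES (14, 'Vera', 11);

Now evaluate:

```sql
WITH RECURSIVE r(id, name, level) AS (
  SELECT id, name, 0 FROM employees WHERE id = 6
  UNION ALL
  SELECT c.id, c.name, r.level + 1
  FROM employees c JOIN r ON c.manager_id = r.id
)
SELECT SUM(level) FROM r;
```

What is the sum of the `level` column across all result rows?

17

Base: id=6 (Walt) at level 0.
Iteration 1: rows with manager_id in {6} -> Frank (id 7, level 1), Judy (id 9, level 1).
Iteration 2: rows with manager_id in {7,9} -> Liam (id 10, level 2), Grace (id 15, level 2).
Iteration 3: rows with manager_id in {10,15} -> Pam (id 11, level 3).
Iteration 4: rows with manager_id in {11} -> Eve (id 13, level 4), Vera (id 14, level 4).
Iteration 5: no rows with manager_id in {13,14}; recursion stops.
SUM(level) = 0 + 1 + 1 + 2 + 2 + 3 + 4 + 4 = 17.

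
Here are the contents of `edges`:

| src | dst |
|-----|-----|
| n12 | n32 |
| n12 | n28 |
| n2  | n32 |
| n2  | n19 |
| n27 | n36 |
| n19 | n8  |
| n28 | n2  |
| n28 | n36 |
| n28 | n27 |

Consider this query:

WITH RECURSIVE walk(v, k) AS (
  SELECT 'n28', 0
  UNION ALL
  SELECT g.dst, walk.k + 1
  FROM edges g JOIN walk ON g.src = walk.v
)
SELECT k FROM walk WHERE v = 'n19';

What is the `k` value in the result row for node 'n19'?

2

Base: (n28, k=0).
Iteration 1: edges from {n28} -> (n2, k=1), (n27, k=1), (n36, k=1).
Iteration 2: edges from {n2,n27,n36} -> (n19, k=2), (n32, k=2), (n36, k=2).
Iteration 3: edges from {n19,n32,n36} -> (n8, k=3).
Iteration 4: no outgoing edges from {n8}; recursion stops.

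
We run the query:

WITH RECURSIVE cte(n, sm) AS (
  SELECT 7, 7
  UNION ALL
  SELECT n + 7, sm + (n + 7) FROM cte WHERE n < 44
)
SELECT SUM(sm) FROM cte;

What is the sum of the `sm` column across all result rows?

Base: n=7, sm=7.
Iteration 1: 7 < 44 holds -> n = 7 + 7 = 14, sm = 7 + 14 = 21.
Iteration 2: 14 < 44 holds -> n = 14 + 7 = 21, sm = 21 + 21 = 42.
Iteration 3: 21 < 44 holds -> n = 21 + 7 = 28, sm = 42 + 28 = 70.
Iteration 4: 28 < 44 holds -> n = 28 + 7 = 35, sm = 70 + 35 = 105.
Iteration 5: 35 < 44 holds -> n = 35 + 7 = 42, sm = 105 + 42 = 147.
Iteration 6: 42 < 44 holds -> n = 42 + 7 = 49, sm = 147 + 49 = 196.
Iteration 7: 49 < 44 fails; recursion stops.
SUM(sm) = 7 + 21 + 42 + 70 + 105 + 147 + 196 = 588.

588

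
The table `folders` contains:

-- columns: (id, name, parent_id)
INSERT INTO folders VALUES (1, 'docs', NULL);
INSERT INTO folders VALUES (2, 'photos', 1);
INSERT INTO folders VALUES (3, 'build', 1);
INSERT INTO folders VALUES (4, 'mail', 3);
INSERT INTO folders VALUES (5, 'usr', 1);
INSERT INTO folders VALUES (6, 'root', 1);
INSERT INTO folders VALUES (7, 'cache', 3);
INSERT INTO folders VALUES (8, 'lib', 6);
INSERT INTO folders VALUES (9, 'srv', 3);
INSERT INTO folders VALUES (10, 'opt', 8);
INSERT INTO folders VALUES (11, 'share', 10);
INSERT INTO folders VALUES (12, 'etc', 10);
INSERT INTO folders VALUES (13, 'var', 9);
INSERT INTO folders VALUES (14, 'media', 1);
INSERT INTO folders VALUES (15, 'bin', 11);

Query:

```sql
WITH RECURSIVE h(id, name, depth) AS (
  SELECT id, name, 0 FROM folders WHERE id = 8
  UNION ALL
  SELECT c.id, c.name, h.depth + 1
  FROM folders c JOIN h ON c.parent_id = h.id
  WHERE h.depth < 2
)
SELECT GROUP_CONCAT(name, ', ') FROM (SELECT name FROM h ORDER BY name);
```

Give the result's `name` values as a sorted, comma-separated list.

Base: id=8 (lib) at depth 0.
Iteration 1: rows with parent_id in {8} -> opt (id 10, depth 1).
Iteration 2: rows with parent_id in {10} -> share (id 11, depth 2), etc (id 12, depth 2).
Iteration 3: depth < 2 fails for all current rows; recursion stops.

etc, lib, opt, share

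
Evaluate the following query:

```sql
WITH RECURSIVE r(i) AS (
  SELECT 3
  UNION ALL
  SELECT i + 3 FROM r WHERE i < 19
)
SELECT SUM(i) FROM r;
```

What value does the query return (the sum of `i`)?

84

Base: i=3.
Iteration 1: 3 < 19 holds -> i = 3 + 3 = 6.
Iteration 2: 6 < 19 holds -> i = 6 + 3 = 9.
Iteration 3: 9 < 19 holds -> i = 9 + 3 = 12.
Iteration 4: 12 < 19 holds -> i = 12 + 3 = 15.
Iteration 5: 15 < 19 holds -> i = 15 + 3 = 18.
Iteration 6: 18 < 19 holds -> i = 18 + 3 = 21.
Iteration 7: 21 < 19 fails; recursion stops.
SUM(i) = 3 + 6 + 9 + 12 + 15 + 18 + 21 = 84.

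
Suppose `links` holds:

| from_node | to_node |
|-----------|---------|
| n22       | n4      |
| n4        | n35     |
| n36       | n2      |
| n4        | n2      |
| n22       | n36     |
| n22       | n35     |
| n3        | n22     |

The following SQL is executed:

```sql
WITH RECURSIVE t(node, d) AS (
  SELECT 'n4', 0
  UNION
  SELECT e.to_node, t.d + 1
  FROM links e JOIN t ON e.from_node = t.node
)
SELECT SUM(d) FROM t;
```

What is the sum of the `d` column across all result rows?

2

Base: (n4, d=0).
Iteration 1: edges from {n4} -> (n2, d=1), (n35, d=1).
Iteration 2: no outgoing edges from {n2,n35}; recursion stops.
SUM(d) = 0 + 1 + 1 = 2.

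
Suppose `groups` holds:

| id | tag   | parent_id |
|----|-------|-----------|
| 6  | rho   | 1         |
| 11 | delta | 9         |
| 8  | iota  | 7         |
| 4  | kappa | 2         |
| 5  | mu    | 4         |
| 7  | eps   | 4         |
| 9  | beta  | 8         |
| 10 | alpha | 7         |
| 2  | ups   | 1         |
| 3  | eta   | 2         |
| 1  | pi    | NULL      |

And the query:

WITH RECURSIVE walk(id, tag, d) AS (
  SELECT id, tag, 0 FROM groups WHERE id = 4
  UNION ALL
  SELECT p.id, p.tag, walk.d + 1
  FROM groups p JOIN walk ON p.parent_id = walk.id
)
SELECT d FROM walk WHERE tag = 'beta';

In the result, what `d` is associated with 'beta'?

Base: id=4 (kappa) at d 0.
Iteration 1: rows with parent_id in {4} -> mu (id 5, d 1), eps (id 7, d 1).
Iteration 2: rows with parent_id in {5,7} -> iota (id 8, d 2), alpha (id 10, d 2).
Iteration 3: rows with parent_id in {8,10} -> beta (id 9, d 3).
Iteration 4: rows with parent_id in {9} -> delta (id 11, d 4).
Iteration 5: no rows with parent_id in {11}; recursion stops.

3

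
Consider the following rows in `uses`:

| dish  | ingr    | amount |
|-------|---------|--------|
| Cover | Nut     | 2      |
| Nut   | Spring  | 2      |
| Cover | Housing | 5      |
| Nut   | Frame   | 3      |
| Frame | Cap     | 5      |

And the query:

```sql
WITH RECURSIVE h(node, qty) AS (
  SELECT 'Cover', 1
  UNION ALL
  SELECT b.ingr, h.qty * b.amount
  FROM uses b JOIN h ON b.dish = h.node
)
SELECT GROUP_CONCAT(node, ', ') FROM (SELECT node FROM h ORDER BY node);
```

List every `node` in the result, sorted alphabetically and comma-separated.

Cap, Cover, Frame, Housing, Nut, Spring

Base: (Cover, qty=1).
Iteration 1: components of {Cover} -> Housing = 1*5 = 5, Nut = 1*2 = 2.
Iteration 2: components of {Housing,Nut} -> Frame = 2*3 = 6, Spring = 2*2 = 4.
Iteration 3: components of {Frame,Spring} -> Cap = 6*5 = 30.
Iteration 4: no further components; recursion stops.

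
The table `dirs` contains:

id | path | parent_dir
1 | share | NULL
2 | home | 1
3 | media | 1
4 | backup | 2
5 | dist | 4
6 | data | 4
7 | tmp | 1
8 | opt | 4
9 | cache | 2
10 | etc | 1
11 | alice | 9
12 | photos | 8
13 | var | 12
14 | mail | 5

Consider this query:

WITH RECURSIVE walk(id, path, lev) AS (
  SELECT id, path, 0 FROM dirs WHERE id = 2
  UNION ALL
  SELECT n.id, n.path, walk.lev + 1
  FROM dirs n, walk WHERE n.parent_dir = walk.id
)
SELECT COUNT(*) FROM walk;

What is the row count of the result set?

10

Base: id=2 (home) at lev 0.
Iteration 1: rows with parent_dir in {2} -> backup (id 4, lev 1), cache (id 9, lev 1).
Iteration 2: rows with parent_dir in {4,9} -> dist (id 5, lev 2), data (id 6, lev 2), opt (id 8, lev 2), alice (id 11, lev 2).
Iteration 3: rows with parent_dir in {5,6,8,11} -> photos (id 12, lev 3), mail (id 14, lev 3).
Iteration 4: rows with parent_dir in {12,14} -> var (id 13, lev 4).
Iteration 5: no rows with parent_dir in {13}; recursion stops.
Total rows emitted: 10.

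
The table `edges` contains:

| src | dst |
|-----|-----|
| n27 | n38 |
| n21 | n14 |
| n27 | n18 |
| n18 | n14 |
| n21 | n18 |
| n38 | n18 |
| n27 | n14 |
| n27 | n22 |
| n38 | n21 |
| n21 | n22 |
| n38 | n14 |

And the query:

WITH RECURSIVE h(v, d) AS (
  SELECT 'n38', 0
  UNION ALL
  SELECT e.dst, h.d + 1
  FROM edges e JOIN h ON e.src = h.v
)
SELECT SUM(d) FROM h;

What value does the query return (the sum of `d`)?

14

Base: (n38, d=0).
Iteration 1: edges from {n38} -> (n14, d=1), (n18, d=1), (n21, d=1).
Iteration 2: edges from {n14,n18,n21} -> (n14, d=2) x2, (n18, d=2), (n22, d=2). [UNION ALL keeps all 4 new rows, including repeats]
Iteration 3: edges from {n14,n18,n22} -> (n14, d=3).
Iteration 4: no outgoing edges from {n14}; recursion stops.
SUM(d) = 0 + 1 + 1 + 1 + 2 + 2 + 2 + 2 + 3 = 14.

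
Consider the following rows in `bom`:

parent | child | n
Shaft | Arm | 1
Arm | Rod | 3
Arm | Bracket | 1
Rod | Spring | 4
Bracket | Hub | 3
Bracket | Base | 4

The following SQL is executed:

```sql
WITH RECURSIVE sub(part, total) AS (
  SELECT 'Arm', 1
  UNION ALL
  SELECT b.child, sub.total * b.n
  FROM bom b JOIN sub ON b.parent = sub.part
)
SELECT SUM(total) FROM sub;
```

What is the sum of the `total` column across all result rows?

Base: (Arm, total=1).
Iteration 1: components of {Arm} -> Bracket = 1*1 = 1, Rod = 1*3 = 3.
Iteration 2: components of {Bracket,Rod} -> Base = 1*4 = 4, Hub = 1*3 = 3, Spring = 3*4 = 12.
Iteration 3: no further components; recursion stops.
SUM(total) = 1 + 3 + 1 + 12 + 3 + 4 = 24.

24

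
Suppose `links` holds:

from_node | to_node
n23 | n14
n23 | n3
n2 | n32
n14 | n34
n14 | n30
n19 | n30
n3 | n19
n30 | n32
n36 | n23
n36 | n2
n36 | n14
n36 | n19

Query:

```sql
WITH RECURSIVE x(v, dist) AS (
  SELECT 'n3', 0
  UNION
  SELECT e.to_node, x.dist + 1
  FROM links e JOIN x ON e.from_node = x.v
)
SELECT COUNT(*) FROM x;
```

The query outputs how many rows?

Base: (n3, dist=0).
Iteration 1: edges from {n3} -> (n19, dist=1).
Iteration 2: edges from {n19} -> (n30, dist=2).
Iteration 3: edges from {n30} -> (n32, dist=3).
Iteration 4: no outgoing edges from {n32}; recursion stops.
Total rows emitted: 4.

4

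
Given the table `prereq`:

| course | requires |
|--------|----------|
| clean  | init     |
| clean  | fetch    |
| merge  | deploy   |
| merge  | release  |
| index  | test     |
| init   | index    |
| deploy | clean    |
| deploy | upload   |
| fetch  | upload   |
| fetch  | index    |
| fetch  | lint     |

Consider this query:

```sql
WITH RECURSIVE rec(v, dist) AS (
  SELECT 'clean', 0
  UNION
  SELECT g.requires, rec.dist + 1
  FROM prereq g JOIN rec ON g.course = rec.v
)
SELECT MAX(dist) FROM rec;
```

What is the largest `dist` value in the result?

3

Base: (clean, dist=0).
Iteration 1: edges from {clean} -> (fetch, dist=1), (init, dist=1).
Iteration 2: edges from {fetch,init} -> (index, dist=2), (lint, dist=2), (upload, dist=2). [UNION drops 1 duplicate row(s)]
Iteration 3: edges from {index,lint,upload} -> (test, dist=3).
Iteration 4: no outgoing edges from {test}; recursion stops.
dist values: 0, 1, 1, 2, 2, 2, 3; the maximum is 3.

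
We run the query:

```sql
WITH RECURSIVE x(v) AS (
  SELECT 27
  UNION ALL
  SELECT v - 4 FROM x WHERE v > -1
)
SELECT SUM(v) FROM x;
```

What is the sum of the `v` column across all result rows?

104

Base: v=27.
Iteration 1: 27 > -1 holds -> v = 27 - 4 = 23.
Iteration 2: 23 > -1 holds -> v = 23 - 4 = 19.
Iteration 3: 19 > -1 holds -> v = 19 - 4 = 15.
Iteration 4: 15 > -1 holds -> v = 15 - 4 = 11.
Iteration 5: 11 > -1 holds -> v = 11 - 4 = 7.
Iteration 6: 7 > -1 holds -> v = 7 - 4 = 3.
Iteration 7: 3 > -1 holds -> v = 3 - 4 = -1.
Iteration 8: -1 > -1 fails; recursion stops.
SUM(v) = 27 + 23 + 19 + 15 + 11 + 7 + 3 + -1 = 104.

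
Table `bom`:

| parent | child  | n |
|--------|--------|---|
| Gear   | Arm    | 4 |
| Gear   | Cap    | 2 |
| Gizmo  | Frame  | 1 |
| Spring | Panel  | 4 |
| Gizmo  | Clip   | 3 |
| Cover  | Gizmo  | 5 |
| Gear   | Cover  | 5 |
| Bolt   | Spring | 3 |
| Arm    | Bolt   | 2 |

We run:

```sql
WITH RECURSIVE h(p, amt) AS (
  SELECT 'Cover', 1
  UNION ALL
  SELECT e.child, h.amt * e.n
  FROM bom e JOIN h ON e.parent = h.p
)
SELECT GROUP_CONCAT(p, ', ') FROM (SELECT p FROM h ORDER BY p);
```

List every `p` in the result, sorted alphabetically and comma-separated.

Clip, Cover, Frame, Gizmo

Base: (Cover, amt=1).
Iteration 1: components of {Cover} -> Gizmo = 1*5 = 5.
Iteration 2: components of {Gizmo} -> Clip = 5*3 = 15, Frame = 5*1 = 5.
Iteration 3: no further components; recursion stops.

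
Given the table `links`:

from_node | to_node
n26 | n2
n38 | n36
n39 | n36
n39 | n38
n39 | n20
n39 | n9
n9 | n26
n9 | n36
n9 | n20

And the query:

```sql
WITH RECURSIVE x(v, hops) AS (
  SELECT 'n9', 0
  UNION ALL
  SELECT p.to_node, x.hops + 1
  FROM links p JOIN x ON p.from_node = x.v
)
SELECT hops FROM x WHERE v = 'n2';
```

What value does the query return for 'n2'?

Base: (n9, hops=0).
Iteration 1: edges from {n9} -> (n20, hops=1), (n26, hops=1), (n36, hops=1).
Iteration 2: edges from {n20,n26,n36} -> (n2, hops=2).
Iteration 3: no outgoing edges from {n2}; recursion stops.

2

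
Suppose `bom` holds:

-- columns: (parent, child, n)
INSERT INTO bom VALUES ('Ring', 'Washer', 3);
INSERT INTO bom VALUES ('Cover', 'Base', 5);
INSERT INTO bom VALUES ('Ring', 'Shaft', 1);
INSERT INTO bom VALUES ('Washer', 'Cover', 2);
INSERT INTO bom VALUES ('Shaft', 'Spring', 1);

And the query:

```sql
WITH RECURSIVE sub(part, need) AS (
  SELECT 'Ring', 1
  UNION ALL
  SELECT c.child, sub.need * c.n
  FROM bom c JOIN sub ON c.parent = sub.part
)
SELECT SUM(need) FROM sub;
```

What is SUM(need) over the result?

Base: (Ring, need=1).
Iteration 1: components of {Ring} -> Shaft = 1*1 = 1, Washer = 1*3 = 3.
Iteration 2: components of {Shaft,Washer} -> Cover = 3*2 = 6, Spring = 1*1 = 1.
Iteration 3: components of {Cover,Spring} -> Base = 6*5 = 30.
Iteration 4: no further components; recursion stops.
SUM(need) = 1 + 1 + 3 + 1 + 6 + 30 = 42.

42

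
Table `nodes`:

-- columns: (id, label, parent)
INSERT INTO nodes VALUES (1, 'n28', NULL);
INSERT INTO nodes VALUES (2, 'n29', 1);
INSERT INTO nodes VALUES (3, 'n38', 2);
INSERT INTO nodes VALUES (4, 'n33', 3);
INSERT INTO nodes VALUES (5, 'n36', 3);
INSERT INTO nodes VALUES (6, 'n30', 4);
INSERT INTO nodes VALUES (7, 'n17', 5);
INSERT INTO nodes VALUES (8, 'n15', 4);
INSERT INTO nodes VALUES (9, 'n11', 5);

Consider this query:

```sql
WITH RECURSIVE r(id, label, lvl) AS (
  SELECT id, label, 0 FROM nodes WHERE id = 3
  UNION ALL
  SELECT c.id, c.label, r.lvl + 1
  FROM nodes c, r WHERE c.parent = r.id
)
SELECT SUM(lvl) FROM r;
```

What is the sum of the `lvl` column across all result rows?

Base: id=3 (n38) at lvl 0.
Iteration 1: rows with parent in {3} -> n33 (id 4, lvl 1), n36 (id 5, lvl 1).
Iteration 2: rows with parent in {4,5} -> n30 (id 6, lvl 2), n17 (id 7, lvl 2), n15 (id 8, lvl 2), n11 (id 9, lvl 2).
Iteration 3: no rows with parent in {6,7,8,9}; recursion stops.
SUM(lvl) = 0 + 1 + 1 + 2 + 2 + 2 + 2 = 10.

10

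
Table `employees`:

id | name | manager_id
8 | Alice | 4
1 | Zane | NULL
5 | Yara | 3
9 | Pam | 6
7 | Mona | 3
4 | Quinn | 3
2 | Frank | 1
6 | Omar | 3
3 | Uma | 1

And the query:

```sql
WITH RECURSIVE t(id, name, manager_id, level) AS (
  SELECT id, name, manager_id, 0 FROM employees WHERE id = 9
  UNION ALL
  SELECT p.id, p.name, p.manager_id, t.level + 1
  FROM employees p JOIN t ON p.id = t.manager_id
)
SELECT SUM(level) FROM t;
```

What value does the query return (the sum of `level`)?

6

Base: id=9 (Pam), manager_id=6, level 0.
Iteration 1: join on id=6 -> Omar (id 6, manager_id=3, level 1).
Iteration 2: join on id=3 -> Uma (id 3, manager_id=1, level 2).
Iteration 3: join on id=1 -> Zane (id 1, manager_id=NULL, level 3).
Iteration 4: manager_id is NULL; no match; recursion stops.
SUM(level) = 0 + 1 + 2 + 3 = 6.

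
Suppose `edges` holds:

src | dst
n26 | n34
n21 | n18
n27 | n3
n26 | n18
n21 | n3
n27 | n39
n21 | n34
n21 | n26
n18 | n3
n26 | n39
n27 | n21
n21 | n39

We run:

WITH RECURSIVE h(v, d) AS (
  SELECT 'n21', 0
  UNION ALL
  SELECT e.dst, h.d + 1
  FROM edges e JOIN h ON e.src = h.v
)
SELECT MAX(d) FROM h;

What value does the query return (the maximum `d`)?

Base: (n21, d=0).
Iteration 1: edges from {n21} -> (n18, d=1), (n26, d=1), (n3, d=1), (n34, d=1), (n39, d=1).
Iteration 2: edges from {n18,n26,n3,n34,n39} -> (n18, d=2), (n3, d=2), (n34, d=2), (n39, d=2).
Iteration 3: edges from {n18,n3,n34,n39} -> (n3, d=3).
Iteration 4: no outgoing edges from {n3}; recursion stops.
d values: 0, 1, 1, 1, 1, 1, 2, 2, 2, 2, 3; the maximum is 3.

3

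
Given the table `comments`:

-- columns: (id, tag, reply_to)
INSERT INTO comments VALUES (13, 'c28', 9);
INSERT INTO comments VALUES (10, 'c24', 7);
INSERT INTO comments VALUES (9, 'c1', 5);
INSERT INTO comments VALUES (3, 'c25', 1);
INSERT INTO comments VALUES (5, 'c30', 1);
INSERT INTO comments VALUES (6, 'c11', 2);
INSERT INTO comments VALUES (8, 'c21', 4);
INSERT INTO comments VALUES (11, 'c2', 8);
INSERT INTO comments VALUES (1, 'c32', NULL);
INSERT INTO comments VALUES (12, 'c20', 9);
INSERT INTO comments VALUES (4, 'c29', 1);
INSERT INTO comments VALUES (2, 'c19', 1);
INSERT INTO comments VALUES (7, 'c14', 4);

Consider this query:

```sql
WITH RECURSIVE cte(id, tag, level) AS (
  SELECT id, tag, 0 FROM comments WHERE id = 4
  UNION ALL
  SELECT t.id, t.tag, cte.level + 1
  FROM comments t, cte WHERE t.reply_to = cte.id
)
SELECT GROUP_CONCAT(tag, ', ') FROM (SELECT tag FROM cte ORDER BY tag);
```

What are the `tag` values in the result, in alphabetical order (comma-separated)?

c14, c2, c21, c24, c29

Base: id=4 (c29) at level 0.
Iteration 1: rows with reply_to in {4} -> c14 (id 7, level 1), c21 (id 8, level 1).
Iteration 2: rows with reply_to in {7,8} -> c24 (id 10, level 2), c2 (id 11, level 2).
Iteration 3: no rows with reply_to in {10,11}; recursion stops.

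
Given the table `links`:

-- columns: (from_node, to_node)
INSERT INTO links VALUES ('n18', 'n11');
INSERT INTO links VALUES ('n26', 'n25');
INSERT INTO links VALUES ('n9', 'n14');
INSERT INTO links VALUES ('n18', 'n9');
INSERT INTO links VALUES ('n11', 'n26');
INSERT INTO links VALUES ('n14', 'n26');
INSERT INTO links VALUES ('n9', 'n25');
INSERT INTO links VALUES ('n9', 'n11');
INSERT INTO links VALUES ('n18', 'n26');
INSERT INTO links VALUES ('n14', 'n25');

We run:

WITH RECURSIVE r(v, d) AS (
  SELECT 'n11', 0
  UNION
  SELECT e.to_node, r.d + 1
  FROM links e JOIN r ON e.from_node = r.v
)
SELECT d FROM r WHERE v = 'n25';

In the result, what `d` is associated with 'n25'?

Base: (n11, d=0).
Iteration 1: edges from {n11} -> (n26, d=1).
Iteration 2: edges from {n26} -> (n25, d=2).
Iteration 3: no outgoing edges from {n25}; recursion stops.

2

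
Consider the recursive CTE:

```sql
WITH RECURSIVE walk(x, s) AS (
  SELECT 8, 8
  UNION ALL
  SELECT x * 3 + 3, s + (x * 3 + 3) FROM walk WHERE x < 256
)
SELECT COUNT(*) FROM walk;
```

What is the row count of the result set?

5

Base: x=8, s=8.
Iteration 1: 8 < 256 holds -> x = 8 * 3 + 3 = 27, s = 8 + 27 = 35.
Iteration 2: 27 < 256 holds -> x = 27 * 3 + 3 = 84, s = 35 + 84 = 119.
Iteration 3: 84 < 256 holds -> x = 84 * 3 + 3 = 255, s = 119 + 255 = 374.
Iteration 4: 255 < 256 holds -> x = 255 * 3 + 3 = 768, s = 374 + 768 = 1142.
Iteration 5: 768 < 256 fails; recursion stops.
Total rows emitted: 5.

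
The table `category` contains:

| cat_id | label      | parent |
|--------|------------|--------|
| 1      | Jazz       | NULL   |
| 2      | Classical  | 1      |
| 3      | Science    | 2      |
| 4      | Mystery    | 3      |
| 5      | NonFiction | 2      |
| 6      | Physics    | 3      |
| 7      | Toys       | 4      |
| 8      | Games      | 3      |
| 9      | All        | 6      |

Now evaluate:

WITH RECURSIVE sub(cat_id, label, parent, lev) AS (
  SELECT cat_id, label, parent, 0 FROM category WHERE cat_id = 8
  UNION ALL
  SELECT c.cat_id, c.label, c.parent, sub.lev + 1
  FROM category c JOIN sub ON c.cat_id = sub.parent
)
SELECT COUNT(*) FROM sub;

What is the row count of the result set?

Base: cat_id=8 (Games), parent=3, lev 0.
Iteration 1: join on cat_id=3 -> Science (id 3, parent=2, lev 1).
Iteration 2: join on cat_id=2 -> Classical (id 2, parent=1, lev 2).
Iteration 3: join on cat_id=1 -> Jazz (id 1, parent=NULL, lev 3).
Iteration 4: parent is NULL; no match; recursion stops.
Total rows emitted: 4.

4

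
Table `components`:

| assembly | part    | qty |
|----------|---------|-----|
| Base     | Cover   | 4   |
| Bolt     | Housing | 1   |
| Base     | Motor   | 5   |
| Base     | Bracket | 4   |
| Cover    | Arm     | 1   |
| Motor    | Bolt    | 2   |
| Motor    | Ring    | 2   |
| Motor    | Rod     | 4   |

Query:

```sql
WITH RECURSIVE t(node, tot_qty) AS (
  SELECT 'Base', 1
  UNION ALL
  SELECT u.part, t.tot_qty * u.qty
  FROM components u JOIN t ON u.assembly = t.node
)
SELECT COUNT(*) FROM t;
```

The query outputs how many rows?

9

Base: (Base, tot_qty=1).
Iteration 1: components of {Base} -> Bracket = 1*4 = 4, Cover = 1*4 = 4, Motor = 1*5 = 5.
Iteration 2: components of {Bracket,Cover,Motor} -> Arm = 4*1 = 4, Bolt = 5*2 = 10, Ring = 5*2 = 10, Rod = 5*4 = 20.
Iteration 3: components of {Arm,Bolt,Ring,Rod} -> Housing = 10*1 = 10.
Iteration 4: no further components; recursion stops.
Total rows emitted: 9.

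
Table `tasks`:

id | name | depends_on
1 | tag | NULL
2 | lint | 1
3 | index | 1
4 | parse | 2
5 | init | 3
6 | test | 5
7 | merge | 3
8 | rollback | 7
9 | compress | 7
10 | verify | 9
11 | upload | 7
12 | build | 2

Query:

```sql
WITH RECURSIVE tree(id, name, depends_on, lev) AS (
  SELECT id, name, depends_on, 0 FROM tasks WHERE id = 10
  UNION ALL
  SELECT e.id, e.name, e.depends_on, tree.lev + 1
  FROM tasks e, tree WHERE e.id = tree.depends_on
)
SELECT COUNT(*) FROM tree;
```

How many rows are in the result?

5

Base: id=10 (verify), depends_on=9, lev 0.
Iteration 1: join on id=9 -> compress (id 9, depends_on=7, lev 1).
Iteration 2: join on id=7 -> merge (id 7, depends_on=3, lev 2).
Iteration 3: join on id=3 -> index (id 3, depends_on=1, lev 3).
Iteration 4: join on id=1 -> tag (id 1, depends_on=NULL, lev 4).
Iteration 5: depends_on is NULL; no match; recursion stops.
Total rows emitted: 5.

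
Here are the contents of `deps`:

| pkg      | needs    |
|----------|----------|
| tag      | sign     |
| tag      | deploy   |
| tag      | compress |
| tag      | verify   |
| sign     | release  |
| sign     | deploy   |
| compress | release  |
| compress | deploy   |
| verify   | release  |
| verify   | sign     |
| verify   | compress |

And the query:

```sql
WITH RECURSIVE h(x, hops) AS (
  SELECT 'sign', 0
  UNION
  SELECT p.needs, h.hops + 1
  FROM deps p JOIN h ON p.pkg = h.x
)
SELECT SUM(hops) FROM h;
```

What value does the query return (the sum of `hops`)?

2

Base: (sign, hops=0).
Iteration 1: edges from {sign} -> (deploy, hops=1), (release, hops=1).
Iteration 2: no outgoing edges from {deploy,release}; recursion stops.
SUM(hops) = 0 + 1 + 1 = 2.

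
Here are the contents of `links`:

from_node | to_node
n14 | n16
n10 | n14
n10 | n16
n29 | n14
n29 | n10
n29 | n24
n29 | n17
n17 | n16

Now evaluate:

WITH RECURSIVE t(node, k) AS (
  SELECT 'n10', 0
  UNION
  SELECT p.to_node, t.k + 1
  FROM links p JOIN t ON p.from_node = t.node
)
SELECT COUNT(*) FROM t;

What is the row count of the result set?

4

Base: (n10, k=0).
Iteration 1: edges from {n10} -> (n14, k=1), (n16, k=1).
Iteration 2: edges from {n14,n16} -> (n16, k=2).
Iteration 3: no outgoing edges from {n16}; recursion stops.
Total rows emitted: 4.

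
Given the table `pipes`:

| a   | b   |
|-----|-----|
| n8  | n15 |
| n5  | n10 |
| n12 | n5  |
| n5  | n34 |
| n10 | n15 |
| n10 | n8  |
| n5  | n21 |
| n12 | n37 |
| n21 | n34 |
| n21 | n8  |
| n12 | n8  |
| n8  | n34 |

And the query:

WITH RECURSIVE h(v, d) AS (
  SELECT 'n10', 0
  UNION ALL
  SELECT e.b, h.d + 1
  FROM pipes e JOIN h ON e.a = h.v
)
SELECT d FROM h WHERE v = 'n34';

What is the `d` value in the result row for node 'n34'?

Base: (n10, d=0).
Iteration 1: edges from {n10} -> (n15, d=1), (n8, d=1).
Iteration 2: edges from {n15,n8} -> (n15, d=2), (n34, d=2).
Iteration 3: no outgoing edges from {n15,n34}; recursion stops.

2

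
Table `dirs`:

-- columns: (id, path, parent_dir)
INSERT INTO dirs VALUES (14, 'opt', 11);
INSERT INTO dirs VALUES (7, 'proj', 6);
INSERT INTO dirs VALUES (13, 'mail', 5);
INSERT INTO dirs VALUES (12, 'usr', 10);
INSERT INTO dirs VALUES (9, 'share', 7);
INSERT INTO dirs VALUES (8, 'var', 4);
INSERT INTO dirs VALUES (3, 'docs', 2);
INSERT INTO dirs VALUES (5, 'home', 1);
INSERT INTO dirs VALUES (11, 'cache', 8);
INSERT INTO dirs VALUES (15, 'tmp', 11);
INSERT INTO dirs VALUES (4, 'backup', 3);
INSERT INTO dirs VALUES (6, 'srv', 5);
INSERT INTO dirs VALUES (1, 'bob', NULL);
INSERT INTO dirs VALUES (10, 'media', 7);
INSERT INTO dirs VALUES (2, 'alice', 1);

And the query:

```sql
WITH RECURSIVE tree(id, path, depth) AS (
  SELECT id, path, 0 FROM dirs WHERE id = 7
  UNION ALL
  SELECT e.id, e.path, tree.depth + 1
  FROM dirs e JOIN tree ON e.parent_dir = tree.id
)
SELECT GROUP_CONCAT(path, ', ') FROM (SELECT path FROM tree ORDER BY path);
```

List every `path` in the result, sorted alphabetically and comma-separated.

media, proj, share, usr

Base: id=7 (proj) at depth 0.
Iteration 1: rows with parent_dir in {7} -> share (id 9, depth 1), media (id 10, depth 1).
Iteration 2: rows with parent_dir in {9,10} -> usr (id 12, depth 2).
Iteration 3: no rows with parent_dir in {12}; recursion stops.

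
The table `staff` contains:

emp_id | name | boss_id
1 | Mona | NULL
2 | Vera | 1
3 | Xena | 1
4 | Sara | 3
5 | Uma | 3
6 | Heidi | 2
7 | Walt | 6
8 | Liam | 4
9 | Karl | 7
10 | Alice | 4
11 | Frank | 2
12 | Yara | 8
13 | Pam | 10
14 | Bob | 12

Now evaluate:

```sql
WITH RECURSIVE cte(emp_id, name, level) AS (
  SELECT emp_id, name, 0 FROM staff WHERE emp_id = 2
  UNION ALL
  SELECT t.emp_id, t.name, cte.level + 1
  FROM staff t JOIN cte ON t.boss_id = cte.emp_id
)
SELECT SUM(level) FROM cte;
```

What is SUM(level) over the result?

Base: emp_id=2 (Vera) at level 0.
Iteration 1: rows with boss_id in {2} -> Heidi (id 6, level 1), Frank (id 11, level 1).
Iteration 2: rows with boss_id in {6,11} -> Walt (id 7, level 2).
Iteration 3: rows with boss_id in {7} -> Karl (id 9, level 3).
Iteration 4: no rows with boss_id in {9}; recursion stops.
SUM(level) = 0 + 1 + 1 + 2 + 3 = 7.

7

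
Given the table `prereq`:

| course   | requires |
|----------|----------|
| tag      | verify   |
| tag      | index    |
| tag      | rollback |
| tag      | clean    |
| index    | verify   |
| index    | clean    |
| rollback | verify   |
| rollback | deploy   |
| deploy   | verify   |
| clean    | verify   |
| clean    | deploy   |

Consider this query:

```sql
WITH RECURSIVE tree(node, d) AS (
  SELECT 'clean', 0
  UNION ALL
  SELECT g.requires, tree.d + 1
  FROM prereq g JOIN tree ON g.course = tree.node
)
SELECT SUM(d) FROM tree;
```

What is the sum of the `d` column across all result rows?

Base: (clean, d=0).
Iteration 1: edges from {clean} -> (deploy, d=1), (verify, d=1).
Iteration 2: edges from {deploy,verify} -> (verify, d=2).
Iteration 3: no outgoing edges from {verify}; recursion stops.
SUM(d) = 0 + 1 + 1 + 2 = 4.

4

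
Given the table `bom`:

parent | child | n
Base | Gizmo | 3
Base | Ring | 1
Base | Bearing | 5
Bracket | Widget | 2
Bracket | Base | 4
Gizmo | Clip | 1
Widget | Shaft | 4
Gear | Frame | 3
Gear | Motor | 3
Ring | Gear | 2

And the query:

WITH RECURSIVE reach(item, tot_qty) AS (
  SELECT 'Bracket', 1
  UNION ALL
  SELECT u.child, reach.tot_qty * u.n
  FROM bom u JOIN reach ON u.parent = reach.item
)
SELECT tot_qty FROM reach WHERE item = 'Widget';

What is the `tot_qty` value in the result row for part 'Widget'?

Base: (Bracket, tot_qty=1).
Iteration 1: components of {Bracket} -> Base = 1*4 = 4, Widget = 1*2 = 2.
Iteration 2: components of {Base,Widget} -> Bearing = 4*5 = 20, Gizmo = 4*3 = 12, Ring = 4*1 = 4, Shaft = 2*4 = 8.
Iteration 3: components of {Bearing,Gizmo,Ring,Shaft} -> Clip = 12*1 = 12, Gear = 4*2 = 8.
Iteration 4: components of {Clip,Gear} -> Frame = 8*3 = 24, Motor = 8*3 = 24.
Iteration 5: no further components; recursion stops.

2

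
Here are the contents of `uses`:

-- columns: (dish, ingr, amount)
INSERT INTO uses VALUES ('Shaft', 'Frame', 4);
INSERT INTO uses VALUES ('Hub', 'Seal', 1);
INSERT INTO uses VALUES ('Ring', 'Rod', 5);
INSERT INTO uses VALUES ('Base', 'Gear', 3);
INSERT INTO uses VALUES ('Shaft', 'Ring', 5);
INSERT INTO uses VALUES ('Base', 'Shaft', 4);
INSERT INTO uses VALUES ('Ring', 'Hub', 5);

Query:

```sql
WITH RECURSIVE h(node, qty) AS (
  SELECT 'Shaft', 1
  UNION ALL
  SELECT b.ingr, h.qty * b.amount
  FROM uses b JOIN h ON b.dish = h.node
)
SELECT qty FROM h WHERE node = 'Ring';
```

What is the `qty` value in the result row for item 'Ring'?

5

Base: (Shaft, qty=1).
Iteration 1: components of {Shaft} -> Frame = 1*4 = 4, Ring = 1*5 = 5.
Iteration 2: components of {Frame,Ring} -> Hub = 5*5 = 25, Rod = 5*5 = 25.
Iteration 3: components of {Hub,Rod} -> Seal = 25*1 = 25.
Iteration 4: no further components; recursion stops.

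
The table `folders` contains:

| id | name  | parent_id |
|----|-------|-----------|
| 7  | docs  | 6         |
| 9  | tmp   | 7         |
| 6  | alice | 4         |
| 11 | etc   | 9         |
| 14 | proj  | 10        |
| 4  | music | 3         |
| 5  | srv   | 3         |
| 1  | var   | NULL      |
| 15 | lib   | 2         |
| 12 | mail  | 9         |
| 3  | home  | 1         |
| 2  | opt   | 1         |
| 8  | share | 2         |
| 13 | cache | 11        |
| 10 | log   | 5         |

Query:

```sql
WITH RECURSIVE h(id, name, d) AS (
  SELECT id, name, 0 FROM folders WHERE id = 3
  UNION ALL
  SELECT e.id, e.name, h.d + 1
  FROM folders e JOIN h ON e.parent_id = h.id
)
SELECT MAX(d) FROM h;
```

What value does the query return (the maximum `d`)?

6

Base: id=3 (home) at d 0.
Iteration 1: rows with parent_id in {3} -> music (id 4, d 1), srv (id 5, d 1).
Iteration 2: rows with parent_id in {4,5} -> alice (id 6, d 2), log (id 10, d 2).
Iteration 3: rows with parent_id in {6,10} -> docs (id 7, d 3), proj (id 14, d 3).
Iteration 4: rows with parent_id in {7,14} -> tmp (id 9, d 4).
Iteration 5: rows with parent_id in {9} -> etc (id 11, d 5), mail (id 12, d 5).
Iteration 6: rows with parent_id in {11,12} -> cache (id 13, d 6).
Iteration 7: no rows with parent_id in {13}; recursion stops.
d values: 0, 1, 1, 2, 2, 3, 3, 4, 5, 5, 6; the maximum is 6.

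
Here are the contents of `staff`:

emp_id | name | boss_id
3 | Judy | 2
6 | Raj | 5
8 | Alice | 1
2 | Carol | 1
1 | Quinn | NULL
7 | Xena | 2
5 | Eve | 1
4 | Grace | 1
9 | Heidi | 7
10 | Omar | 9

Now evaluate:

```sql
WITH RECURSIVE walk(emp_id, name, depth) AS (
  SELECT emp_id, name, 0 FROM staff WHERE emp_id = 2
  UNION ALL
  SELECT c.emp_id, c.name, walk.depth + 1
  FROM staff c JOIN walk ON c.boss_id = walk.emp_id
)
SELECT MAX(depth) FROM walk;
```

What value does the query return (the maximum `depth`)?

Base: emp_id=2 (Carol) at depth 0.
Iteration 1: rows with boss_id in {2} -> Judy (id 3, depth 1), Xena (id 7, depth 1).
Iteration 2: rows with boss_id in {3,7} -> Heidi (id 9, depth 2).
Iteration 3: rows with boss_id in {9} -> Omar (id 10, depth 3).
Iteration 4: no rows with boss_id in {10}; recursion stops.
depth values: 0, 1, 1, 2, 3; the maximum is 3.

3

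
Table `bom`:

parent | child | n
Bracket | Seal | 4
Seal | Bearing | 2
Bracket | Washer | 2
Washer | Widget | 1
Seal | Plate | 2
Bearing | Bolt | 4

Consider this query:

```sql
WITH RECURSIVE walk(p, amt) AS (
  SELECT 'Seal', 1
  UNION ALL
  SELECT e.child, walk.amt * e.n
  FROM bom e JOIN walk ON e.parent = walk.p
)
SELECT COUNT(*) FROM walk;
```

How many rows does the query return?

4

Base: (Seal, amt=1).
Iteration 1: components of {Seal} -> Bearing = 1*2 = 2, Plate = 1*2 = 2.
Iteration 2: components of {Bearing,Plate} -> Bolt = 2*4 = 8.
Iteration 3: no further components; recursion stops.
Total rows emitted: 4.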